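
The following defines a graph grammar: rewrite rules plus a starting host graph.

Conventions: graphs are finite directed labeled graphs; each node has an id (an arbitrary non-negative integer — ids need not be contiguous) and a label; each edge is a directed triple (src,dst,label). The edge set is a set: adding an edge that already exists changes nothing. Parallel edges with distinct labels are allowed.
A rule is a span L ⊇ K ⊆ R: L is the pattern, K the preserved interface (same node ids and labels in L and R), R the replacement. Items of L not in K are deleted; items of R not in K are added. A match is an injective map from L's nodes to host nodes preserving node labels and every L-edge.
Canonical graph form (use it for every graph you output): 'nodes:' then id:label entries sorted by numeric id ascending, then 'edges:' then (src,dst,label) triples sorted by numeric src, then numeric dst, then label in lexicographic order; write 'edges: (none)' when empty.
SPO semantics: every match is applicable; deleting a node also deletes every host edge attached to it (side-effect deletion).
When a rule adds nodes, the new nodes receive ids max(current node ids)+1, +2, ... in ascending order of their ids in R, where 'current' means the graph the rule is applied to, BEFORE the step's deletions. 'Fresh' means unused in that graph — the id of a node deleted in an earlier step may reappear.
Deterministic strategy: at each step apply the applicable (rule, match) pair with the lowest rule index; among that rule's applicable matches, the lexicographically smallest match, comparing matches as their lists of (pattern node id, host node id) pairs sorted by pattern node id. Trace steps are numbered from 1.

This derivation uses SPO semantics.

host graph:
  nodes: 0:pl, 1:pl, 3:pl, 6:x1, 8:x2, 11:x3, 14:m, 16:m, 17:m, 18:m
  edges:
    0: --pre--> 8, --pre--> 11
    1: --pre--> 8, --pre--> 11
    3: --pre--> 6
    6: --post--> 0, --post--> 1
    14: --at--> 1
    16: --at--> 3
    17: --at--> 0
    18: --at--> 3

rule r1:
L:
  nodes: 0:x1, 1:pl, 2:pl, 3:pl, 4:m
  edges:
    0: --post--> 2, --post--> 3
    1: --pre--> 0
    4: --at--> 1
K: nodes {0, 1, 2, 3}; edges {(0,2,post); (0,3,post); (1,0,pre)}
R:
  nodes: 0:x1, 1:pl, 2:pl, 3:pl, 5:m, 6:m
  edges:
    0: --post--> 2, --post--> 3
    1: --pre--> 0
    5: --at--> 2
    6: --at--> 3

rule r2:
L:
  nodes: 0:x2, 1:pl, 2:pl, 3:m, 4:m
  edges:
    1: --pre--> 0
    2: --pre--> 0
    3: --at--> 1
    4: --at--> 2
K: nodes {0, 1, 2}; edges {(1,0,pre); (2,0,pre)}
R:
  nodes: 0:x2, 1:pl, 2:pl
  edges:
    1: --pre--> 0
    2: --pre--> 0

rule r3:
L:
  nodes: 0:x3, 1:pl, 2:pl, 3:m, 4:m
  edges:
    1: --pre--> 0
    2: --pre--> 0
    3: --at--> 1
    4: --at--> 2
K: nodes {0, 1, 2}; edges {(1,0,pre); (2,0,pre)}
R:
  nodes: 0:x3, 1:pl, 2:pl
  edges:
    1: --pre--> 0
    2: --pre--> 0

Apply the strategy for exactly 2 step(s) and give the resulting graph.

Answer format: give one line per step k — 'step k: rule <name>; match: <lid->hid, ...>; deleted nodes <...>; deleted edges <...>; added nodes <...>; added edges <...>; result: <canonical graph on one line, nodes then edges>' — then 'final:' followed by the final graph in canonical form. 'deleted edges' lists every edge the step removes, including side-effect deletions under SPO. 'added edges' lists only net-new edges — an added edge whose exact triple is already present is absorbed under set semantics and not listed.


step 1: rule r1; match: 0->6, 1->3, 2->0, 3->1, 4->16; deleted nodes 16; deleted edges (16,3,at); added nodes 19, 20; added edges (19,0,at); (20,1,at); result: nodes: 0:pl, 1:pl, 3:pl, 6:x1, 8:x2, 11:x3, 14:m, 17:m, 18:m, 19:m, 20:m edges: (0,8,pre); (0,11,pre); (1,8,pre); (1,11,pre); (3,6,pre); (6,0,post); (6,1,post); (14,1,at); (17,0,at); (18,3,at); (19,0,at); (20,1,at)
step 2: rule r1; match: 0->6, 1->3, 2->0, 3->1, 4->18; deleted nodes 18; deleted edges (18,3,at); added nodes 21, 22; added edges (21,0,at); (22,1,at); result: nodes: 0:pl, 1:pl, 3:pl, 6:x1, 8:x2, 11:x3, 14:m, 17:m, 19:m, 20:m, 21:m, 22:m edges: (0,8,pre); (0,11,pre); (1,8,pre); (1,11,pre); (3,6,pre); (6,0,post); (6,1,post); (14,1,at); (17,0,at); (19,0,at); (20,1,at); (21,0,at); (22,1,at)
final:
nodes: 0:pl, 1:pl, 3:pl, 6:x1, 8:x2, 11:x3, 14:m, 17:m, 19:m, 20:m, 21:m, 22:m
edges: (0,8,pre); (0,11,pre); (1,8,pre); (1,11,pre); (3,6,pre); (6,0,post); (6,1,post); (14,1,at); (17,0,at); (19,0,at); (20,1,at); (21,0,at); (22,1,at)


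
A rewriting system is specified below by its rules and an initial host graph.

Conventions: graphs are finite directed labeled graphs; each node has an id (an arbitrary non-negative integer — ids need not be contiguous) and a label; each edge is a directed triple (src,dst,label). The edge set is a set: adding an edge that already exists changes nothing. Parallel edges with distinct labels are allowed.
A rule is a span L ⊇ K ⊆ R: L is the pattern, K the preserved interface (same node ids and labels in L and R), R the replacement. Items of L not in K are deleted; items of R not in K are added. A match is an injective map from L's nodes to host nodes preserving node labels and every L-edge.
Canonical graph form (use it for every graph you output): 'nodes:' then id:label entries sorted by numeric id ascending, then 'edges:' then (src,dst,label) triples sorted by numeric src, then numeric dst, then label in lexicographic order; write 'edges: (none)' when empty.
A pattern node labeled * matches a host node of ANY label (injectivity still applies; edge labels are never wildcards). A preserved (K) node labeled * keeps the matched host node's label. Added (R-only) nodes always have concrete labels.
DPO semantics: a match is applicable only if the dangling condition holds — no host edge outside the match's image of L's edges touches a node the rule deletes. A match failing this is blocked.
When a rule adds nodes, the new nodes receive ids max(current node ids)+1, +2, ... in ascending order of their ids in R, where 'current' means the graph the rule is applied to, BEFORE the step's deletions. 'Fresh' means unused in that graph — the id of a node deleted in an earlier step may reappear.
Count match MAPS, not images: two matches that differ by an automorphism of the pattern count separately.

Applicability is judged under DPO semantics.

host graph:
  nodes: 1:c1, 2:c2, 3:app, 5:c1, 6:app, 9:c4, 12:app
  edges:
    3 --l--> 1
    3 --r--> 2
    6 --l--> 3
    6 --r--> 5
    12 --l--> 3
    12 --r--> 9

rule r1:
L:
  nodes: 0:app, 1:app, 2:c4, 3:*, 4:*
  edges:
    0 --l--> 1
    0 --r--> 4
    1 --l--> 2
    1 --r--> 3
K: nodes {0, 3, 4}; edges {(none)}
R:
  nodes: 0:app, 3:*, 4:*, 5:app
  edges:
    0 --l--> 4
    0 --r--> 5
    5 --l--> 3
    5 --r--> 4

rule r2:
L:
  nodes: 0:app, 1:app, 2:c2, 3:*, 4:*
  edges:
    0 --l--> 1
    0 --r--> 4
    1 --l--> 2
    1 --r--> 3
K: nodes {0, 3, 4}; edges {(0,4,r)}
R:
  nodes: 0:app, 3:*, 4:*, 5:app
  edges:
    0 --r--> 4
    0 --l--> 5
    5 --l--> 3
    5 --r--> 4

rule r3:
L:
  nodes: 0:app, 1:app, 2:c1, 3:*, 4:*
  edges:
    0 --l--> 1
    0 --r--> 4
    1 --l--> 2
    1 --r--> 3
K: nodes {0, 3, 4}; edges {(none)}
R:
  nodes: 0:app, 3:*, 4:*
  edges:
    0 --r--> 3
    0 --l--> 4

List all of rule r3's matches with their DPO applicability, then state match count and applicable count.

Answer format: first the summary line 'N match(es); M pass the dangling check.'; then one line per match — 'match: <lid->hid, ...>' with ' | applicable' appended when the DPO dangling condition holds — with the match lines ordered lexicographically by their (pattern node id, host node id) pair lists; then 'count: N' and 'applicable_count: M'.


2 match(es); 0 pass the dangling check.
match: 0->6, 1->3, 2->1, 3->2, 4->5
match: 0->12, 1->3, 2->1, 3->2, 4->9
count: 2
applicable_count: 0


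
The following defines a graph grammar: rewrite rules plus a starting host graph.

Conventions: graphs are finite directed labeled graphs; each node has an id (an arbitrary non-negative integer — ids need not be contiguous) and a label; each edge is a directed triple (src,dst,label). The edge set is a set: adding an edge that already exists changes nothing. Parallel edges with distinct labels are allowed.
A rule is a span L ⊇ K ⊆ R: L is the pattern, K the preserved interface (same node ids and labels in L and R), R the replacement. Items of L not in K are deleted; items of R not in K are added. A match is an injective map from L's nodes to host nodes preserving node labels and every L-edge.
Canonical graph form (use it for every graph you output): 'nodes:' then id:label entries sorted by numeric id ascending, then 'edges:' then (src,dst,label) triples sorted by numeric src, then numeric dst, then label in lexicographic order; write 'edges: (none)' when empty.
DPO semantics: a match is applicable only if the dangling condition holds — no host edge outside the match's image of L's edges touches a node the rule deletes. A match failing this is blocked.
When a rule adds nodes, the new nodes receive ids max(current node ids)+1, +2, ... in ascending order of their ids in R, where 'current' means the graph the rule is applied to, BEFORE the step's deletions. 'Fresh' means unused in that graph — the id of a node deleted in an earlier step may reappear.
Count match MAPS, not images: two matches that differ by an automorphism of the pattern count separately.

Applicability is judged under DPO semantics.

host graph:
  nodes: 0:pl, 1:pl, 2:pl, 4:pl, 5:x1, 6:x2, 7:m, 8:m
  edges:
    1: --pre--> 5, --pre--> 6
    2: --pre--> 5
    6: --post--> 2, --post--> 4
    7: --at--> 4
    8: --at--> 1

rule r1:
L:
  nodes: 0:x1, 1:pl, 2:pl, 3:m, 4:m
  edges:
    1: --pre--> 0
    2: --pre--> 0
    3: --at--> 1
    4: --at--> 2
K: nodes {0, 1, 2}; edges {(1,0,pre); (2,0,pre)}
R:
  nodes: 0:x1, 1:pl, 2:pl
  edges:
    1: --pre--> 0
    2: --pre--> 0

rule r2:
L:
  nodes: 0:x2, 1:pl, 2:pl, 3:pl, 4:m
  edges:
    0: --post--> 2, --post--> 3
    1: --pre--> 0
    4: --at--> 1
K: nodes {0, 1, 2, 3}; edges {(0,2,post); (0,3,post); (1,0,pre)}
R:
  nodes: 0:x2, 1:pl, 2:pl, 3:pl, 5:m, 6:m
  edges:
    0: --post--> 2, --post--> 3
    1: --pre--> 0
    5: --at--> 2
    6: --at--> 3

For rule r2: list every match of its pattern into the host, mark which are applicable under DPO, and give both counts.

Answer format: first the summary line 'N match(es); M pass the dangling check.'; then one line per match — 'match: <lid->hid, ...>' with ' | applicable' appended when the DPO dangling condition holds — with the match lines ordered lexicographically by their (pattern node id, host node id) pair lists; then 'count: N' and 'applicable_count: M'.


2 match(es); 2 pass the dangling check.
match: 0->6, 1->1, 2->2, 3->4, 4->8 | applicable
match: 0->6, 1->1, 2->4, 3->2, 4->8 | applicable
count: 2
applicable_count: 2


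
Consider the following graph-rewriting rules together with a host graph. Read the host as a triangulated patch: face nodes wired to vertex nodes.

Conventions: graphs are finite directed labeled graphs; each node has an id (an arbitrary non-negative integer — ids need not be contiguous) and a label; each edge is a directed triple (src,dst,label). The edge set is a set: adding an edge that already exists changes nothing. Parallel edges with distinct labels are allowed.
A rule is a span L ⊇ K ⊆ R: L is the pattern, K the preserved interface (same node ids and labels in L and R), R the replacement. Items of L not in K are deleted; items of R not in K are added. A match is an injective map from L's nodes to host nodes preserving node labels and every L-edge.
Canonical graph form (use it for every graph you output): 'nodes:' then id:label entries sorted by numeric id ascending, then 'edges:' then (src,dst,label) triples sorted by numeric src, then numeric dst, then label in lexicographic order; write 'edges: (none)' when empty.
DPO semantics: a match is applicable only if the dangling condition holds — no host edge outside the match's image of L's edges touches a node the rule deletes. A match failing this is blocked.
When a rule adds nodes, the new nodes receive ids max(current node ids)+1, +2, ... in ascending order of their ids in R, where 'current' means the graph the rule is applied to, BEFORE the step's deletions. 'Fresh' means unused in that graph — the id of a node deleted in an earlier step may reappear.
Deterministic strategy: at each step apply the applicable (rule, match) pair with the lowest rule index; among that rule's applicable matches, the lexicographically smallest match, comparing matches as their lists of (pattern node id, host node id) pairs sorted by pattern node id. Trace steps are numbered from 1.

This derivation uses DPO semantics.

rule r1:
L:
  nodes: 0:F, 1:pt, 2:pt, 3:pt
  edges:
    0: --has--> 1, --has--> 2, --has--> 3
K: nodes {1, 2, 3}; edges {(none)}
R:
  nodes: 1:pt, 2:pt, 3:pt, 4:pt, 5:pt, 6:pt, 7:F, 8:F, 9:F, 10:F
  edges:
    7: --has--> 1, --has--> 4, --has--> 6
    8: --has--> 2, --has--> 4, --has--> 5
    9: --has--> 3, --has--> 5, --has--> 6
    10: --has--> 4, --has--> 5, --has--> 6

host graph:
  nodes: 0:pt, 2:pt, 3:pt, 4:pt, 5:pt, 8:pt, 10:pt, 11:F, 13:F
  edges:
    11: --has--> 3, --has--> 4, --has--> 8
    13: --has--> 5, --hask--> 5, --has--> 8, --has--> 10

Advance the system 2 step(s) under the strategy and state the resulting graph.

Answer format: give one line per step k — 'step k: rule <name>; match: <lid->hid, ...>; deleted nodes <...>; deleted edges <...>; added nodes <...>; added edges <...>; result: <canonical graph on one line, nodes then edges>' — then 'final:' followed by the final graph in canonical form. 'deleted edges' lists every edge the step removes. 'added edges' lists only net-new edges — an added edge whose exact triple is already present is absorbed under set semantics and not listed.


step 1: rule r1; match: 0->11, 1->3, 2->4, 3->8; deleted nodes 11; deleted edges (11,3,has); (11,4,has); (11,8,has); added nodes 14, 15, 16, 17, 18, 19, 20; added edges (17,3,has); (17,14,has); (17,16,has); (18,4,has); (18,14,has); (18,15,has); (19,8,has); (19,15,has); (19,16,has); (20,14,has); (20,15,has); (20,16,has); result: nodes: 0:pt, 2:pt, 3:pt, 4:pt, 5:pt, 8:pt, 10:pt, 13:F, 14:pt, 15:pt, 16:pt, 17:F, 18:F, 19:F, 20:F edges: (13,5,has); (13,5,hask); (13,8,has); (13,10,has); (17,3,has); (17,14,has); (17,16,has); (18,4,has); (18,14,has); (18,15,has); (19,8,has); (19,15,has); (19,16,has); (20,14,has); (20,15,has); (20,16,has)
step 2: rule r1; match: 0->17, 1->3, 2->14, 3->16; deleted nodes 17; deleted edges (17,3,has); (17,14,has); (17,16,has); added nodes 21, 22, 23, 24, 25, 26, 27; added edges (24,3,has); (24,21,has); (24,23,has); (25,14,has); (25,21,has); (25,22,has); (26,16,has); (26,22,has); (26,23,has); (27,21,has); (27,22,has); (27,23,has); result: nodes: 0:pt, 2:pt, 3:pt, 4:pt, 5:pt, 8:pt, 10:pt, 13:F, 14:pt, 15:pt, 16:pt, 18:F, 19:F, 20:F, 21:pt, 22:pt, 23:pt, 24:F, 25:F, 26:F, 27:F edges: (13,5,has); (13,5,hask); (13,8,has); (13,10,has); (18,4,has); (18,14,has); (18,15,has); (19,8,has); (19,15,has); (19,16,has); (20,14,has); (20,15,has); (20,16,has); (24,3,has); (24,21,has); (24,23,has); (25,14,has); (25,21,has); (25,22,has); (26,16,has); (26,22,has); (26,23,has); (27,21,has); (27,22,has); (27,23,has)
final:
nodes: 0:pt, 2:pt, 3:pt, 4:pt, 5:pt, 8:pt, 10:pt, 13:F, 14:pt, 15:pt, 16:pt, 18:F, 19:F, 20:F, 21:pt, 22:pt, 23:pt, 24:F, 25:F, 26:F, 27:F
edges: (13,5,has); (13,5,hask); (13,8,has); (13,10,has); (18,4,has); (18,14,has); (18,15,has); (19,8,has); (19,15,has); (19,16,has); (20,14,has); (20,15,has); (20,16,has); (24,3,has); (24,21,has); (24,23,has); (25,14,has); (25,21,has); (25,22,has); (26,16,has); (26,22,has); (26,23,has); (27,21,has); (27,22,has); (27,23,has)


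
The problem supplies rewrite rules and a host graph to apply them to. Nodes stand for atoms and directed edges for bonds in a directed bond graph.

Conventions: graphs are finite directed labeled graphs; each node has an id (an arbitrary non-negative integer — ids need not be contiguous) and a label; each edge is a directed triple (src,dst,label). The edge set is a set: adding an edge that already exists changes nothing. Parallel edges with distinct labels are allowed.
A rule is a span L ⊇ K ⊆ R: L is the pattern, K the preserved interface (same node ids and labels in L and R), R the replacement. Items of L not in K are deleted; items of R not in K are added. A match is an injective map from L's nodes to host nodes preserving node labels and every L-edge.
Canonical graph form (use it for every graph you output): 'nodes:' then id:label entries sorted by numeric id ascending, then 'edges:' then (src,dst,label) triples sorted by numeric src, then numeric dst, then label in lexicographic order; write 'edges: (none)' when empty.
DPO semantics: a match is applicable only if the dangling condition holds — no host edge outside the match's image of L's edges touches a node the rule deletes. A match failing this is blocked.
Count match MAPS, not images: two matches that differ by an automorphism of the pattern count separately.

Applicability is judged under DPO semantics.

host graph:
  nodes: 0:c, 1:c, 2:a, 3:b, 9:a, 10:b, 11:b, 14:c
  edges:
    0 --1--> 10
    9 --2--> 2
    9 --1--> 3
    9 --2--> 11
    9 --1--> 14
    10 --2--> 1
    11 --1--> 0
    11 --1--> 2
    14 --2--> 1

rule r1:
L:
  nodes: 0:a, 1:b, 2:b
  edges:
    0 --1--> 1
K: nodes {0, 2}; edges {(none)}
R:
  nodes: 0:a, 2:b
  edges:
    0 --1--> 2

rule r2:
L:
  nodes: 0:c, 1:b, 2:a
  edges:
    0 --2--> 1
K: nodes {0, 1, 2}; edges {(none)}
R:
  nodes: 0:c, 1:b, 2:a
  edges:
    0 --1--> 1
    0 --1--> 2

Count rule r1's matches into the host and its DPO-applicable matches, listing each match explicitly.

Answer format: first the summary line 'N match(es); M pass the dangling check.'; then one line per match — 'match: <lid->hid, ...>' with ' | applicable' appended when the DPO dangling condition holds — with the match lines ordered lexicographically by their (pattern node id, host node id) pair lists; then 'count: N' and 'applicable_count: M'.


2 match(es); 2 pass the dangling check.
match: 0->9, 1->3, 2->10 | applicable
match: 0->9, 1->3, 2->11 | applicable
count: 2
applicable_count: 2


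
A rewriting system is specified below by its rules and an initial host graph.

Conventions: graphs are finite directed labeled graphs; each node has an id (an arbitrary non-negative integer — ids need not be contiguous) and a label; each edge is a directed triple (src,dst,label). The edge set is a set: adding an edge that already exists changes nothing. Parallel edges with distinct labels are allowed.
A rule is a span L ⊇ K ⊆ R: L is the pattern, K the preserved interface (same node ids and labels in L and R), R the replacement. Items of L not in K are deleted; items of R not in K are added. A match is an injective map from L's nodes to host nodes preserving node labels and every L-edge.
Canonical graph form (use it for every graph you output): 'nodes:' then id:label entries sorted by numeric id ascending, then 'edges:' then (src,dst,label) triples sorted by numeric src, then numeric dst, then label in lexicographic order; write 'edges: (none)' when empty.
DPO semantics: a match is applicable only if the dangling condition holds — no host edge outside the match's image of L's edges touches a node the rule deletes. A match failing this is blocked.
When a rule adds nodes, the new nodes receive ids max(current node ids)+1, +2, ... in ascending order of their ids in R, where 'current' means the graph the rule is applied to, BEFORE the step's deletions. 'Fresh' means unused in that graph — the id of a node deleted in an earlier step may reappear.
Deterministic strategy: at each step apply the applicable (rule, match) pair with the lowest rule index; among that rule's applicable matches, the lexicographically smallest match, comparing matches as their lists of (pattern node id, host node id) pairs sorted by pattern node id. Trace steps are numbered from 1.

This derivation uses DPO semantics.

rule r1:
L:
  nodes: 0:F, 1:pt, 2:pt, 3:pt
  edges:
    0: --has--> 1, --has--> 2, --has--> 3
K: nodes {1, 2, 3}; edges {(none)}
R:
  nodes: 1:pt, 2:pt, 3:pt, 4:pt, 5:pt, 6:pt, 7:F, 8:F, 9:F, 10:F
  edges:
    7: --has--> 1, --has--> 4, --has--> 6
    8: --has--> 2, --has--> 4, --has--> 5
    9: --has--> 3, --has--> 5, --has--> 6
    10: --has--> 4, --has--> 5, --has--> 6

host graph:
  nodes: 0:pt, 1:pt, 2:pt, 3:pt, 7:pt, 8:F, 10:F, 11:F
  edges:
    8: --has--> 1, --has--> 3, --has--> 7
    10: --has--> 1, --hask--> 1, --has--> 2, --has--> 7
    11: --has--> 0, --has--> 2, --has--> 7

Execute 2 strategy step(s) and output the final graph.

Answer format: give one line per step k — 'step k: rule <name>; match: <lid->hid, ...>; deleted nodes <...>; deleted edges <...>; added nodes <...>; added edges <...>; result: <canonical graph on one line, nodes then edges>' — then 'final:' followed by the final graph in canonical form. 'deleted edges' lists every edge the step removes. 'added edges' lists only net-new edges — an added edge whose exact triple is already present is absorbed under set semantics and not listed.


step 1: rule r1; match: 0->8, 1->1, 2->3, 3->7; deleted nodes 8; deleted edges (8,1,has); (8,3,has); (8,7,has); added nodes 12, 13, 14, 15, 16, 17, 18; added edges (15,1,has); (15,12,has); (15,14,has); (16,3,has); (16,12,has); (16,13,has); (17,7,has); (17,13,has); (17,14,has); (18,12,has); (18,13,has); (18,14,has); result: nodes: 0:pt, 1:pt, 2:pt, 3:pt, 7:pt, 10:F, 11:F, 12:pt, 13:pt, 14:pt, 15:F, 16:F, 17:F, 18:F edges: (10,1,has); (10,1,hask); (10,2,has); (10,7,has); (11,0,has); (11,2,has); (11,7,has); (15,1,has); (15,12,has); (15,14,has); (16,3,has); (16,12,has); (16,13,has); (17,7,has); (17,13,has); (17,14,has); (18,12,has); (18,13,has); (18,14,has)
step 2: rule r1; match: 0->11, 1->0, 2->2, 3->7; deleted nodes 11; deleted edges (11,0,has); (11,2,has); (11,7,has); added nodes 19, 20, 21, 22, 23, 24, 25; added edges (22,0,has); (22,19,has); (22,21,has); (23,2,has); (23,19,has); (23,20,has); (24,7,has); (24,20,has); (24,21,has); (25,19,has); (25,20,has); (25,21,has); result: nodes: 0:pt, 1:pt, 2:pt, 3:pt, 7:pt, 10:F, 12:pt, 13:pt, 14:pt, 15:F, 16:F, 17:F, 18:F, 19:pt, 20:pt, 21:pt, 22:F, 23:F, 24:F, 25:F edges: (10,1,has); (10,1,hask); (10,2,has); (10,7,has); (15,1,has); (15,12,has); (15,14,has); (16,3,has); (16,12,has); (16,13,has); (17,7,has); (17,13,has); (17,14,has); (18,12,has); (18,13,has); (18,14,has); (22,0,has); (22,19,has); (22,21,has); (23,2,has); (23,19,has); (23,20,has); (24,7,has); (24,20,has); (24,21,has); (25,19,has); (25,20,has); (25,21,has)
final:
nodes: 0:pt, 1:pt, 2:pt, 3:pt, 7:pt, 10:F, 12:pt, 13:pt, 14:pt, 15:F, 16:F, 17:F, 18:F, 19:pt, 20:pt, 21:pt, 22:F, 23:F, 24:F, 25:F
edges: (10,1,has); (10,1,hask); (10,2,has); (10,7,has); (15,1,has); (15,12,has); (15,14,has); (16,3,has); (16,12,has); (16,13,has); (17,7,has); (17,13,has); (17,14,has); (18,12,has); (18,13,has); (18,14,has); (22,0,has); (22,19,has); (22,21,has); (23,2,has); (23,19,has); (23,20,has); (24,7,has); (24,20,has); (24,21,has); (25,19,has); (25,20,has); (25,21,has)


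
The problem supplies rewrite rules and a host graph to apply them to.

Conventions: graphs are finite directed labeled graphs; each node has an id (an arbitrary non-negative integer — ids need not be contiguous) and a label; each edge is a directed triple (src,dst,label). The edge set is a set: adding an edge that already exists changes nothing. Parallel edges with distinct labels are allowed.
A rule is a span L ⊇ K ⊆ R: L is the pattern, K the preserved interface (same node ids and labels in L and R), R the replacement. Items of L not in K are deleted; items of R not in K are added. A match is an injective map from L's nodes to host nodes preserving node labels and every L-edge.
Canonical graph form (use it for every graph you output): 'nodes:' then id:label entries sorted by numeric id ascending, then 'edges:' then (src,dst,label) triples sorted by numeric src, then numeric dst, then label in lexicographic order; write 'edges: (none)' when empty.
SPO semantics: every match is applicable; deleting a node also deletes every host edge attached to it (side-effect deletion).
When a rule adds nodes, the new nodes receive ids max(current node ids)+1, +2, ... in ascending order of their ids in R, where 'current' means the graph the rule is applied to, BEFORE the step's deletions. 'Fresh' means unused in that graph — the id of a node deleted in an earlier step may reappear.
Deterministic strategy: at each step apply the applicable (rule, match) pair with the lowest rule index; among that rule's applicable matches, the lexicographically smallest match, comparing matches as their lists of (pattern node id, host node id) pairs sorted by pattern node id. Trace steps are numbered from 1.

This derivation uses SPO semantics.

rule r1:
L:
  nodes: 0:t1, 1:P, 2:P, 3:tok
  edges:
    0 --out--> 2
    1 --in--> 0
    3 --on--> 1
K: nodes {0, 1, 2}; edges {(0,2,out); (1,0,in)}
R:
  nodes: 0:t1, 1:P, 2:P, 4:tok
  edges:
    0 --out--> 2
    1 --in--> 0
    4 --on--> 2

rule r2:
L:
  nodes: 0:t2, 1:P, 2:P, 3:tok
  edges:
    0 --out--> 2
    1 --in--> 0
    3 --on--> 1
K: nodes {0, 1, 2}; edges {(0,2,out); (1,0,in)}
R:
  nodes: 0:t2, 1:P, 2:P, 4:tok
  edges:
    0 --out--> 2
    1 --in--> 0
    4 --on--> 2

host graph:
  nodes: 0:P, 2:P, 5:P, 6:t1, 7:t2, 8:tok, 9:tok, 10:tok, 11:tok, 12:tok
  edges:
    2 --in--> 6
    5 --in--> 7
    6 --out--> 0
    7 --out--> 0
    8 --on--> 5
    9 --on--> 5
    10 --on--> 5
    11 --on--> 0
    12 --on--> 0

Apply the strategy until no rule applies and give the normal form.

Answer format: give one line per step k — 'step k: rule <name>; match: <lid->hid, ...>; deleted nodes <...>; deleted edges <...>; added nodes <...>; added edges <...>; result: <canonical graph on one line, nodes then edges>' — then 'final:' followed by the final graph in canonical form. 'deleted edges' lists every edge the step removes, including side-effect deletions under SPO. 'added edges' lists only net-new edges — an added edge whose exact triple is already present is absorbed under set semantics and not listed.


step 1: rule r2; match: 0->7, 1->5, 2->0, 3->8; deleted nodes 8; deleted edges (8,5,on); added nodes 13; added edges (13,0,on); result: nodes: 0:P, 2:P, 5:P, 6:t1, 7:t2, 9:tok, 10:tok, 11:tok, 12:tok, 13:tok edges: (2,6,in); (5,7,in); (6,0,out); (7,0,out); (9,5,on); (10,5,on); (11,0,on); (12,0,on); (13,0,on)
step 2: rule r2; match: 0->7, 1->5, 2->0, 3->9; deleted nodes 9; deleted edges (9,5,on); added nodes 14; added edges (14,0,on); result: nodes: 0:P, 2:P, 5:P, 6:t1, 7:t2, 10:tok, 11:tok, 12:tok, 13:tok, 14:tok edges: (2,6,in); (5,7,in); (6,0,out); (7,0,out); (10,5,on); (11,0,on); (12,0,on); (13,0,on); (14,0,on)
step 3: rule r2; match: 0->7, 1->5, 2->0, 3->10; deleted nodes 10; deleted edges (10,5,on); added nodes 15; added edges (15,0,on); result: nodes: 0:P, 2:P, 5:P, 6:t1, 7:t2, 11:tok, 12:tok, 13:tok, 14:tok, 15:tok edges: (2,6,in); (5,7,in); (6,0,out); (7,0,out); (11,0,on); (12,0,on); (13,0,on); (14,0,on); (15,0,on)
final:
nodes: 0:P, 2:P, 5:P, 6:t1, 7:t2, 11:tok, 12:tok, 13:tok, 14:tok, 15:tok
edges: (2,6,in); (5,7,in); (6,0,out); (7,0,out); (11,0,on); (12,0,on); (13,0,on); (14,0,on); (15,0,on)


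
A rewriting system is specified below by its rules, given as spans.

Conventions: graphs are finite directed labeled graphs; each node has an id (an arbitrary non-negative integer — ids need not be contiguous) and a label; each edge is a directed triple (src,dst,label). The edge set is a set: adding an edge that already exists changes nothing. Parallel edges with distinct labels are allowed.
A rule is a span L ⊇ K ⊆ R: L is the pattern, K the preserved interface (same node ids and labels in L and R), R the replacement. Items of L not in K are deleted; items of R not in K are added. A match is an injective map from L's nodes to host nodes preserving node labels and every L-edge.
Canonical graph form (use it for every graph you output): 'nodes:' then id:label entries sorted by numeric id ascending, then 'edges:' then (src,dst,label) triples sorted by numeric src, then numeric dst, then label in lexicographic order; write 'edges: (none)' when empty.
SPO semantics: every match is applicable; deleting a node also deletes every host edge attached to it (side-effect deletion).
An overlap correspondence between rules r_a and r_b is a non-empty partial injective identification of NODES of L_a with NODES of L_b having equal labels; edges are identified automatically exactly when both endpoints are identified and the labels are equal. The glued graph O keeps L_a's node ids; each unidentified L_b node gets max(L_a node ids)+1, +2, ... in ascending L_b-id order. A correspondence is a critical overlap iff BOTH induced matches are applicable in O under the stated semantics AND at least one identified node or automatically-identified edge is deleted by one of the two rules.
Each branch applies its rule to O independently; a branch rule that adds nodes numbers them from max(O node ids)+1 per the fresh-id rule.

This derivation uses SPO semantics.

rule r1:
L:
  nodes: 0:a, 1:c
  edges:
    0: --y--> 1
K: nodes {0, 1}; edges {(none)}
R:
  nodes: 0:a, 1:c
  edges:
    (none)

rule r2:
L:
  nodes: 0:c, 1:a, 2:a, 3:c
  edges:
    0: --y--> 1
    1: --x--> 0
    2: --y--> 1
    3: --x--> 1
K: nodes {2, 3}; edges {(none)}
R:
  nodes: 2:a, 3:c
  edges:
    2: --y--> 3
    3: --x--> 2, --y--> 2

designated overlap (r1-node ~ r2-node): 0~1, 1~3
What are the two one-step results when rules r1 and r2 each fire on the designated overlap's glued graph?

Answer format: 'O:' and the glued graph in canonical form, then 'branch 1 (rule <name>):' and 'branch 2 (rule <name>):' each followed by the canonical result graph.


O:
nodes: 0:a, 1:c, 2:c, 3:a
edges: (0,1,y); (0,2,x); (1,0,x); (2,0,y); (3,0,y)
branch 1 (rule r1):
nodes: 0:a, 1:c, 2:c, 3:a
edges: (0,2,x); (1,0,x); (2,0,y); (3,0,y)
branch 2 (rule r2):
nodes: 1:c, 3:a
edges: (1,3,x); (1,3,y); (3,1,y)


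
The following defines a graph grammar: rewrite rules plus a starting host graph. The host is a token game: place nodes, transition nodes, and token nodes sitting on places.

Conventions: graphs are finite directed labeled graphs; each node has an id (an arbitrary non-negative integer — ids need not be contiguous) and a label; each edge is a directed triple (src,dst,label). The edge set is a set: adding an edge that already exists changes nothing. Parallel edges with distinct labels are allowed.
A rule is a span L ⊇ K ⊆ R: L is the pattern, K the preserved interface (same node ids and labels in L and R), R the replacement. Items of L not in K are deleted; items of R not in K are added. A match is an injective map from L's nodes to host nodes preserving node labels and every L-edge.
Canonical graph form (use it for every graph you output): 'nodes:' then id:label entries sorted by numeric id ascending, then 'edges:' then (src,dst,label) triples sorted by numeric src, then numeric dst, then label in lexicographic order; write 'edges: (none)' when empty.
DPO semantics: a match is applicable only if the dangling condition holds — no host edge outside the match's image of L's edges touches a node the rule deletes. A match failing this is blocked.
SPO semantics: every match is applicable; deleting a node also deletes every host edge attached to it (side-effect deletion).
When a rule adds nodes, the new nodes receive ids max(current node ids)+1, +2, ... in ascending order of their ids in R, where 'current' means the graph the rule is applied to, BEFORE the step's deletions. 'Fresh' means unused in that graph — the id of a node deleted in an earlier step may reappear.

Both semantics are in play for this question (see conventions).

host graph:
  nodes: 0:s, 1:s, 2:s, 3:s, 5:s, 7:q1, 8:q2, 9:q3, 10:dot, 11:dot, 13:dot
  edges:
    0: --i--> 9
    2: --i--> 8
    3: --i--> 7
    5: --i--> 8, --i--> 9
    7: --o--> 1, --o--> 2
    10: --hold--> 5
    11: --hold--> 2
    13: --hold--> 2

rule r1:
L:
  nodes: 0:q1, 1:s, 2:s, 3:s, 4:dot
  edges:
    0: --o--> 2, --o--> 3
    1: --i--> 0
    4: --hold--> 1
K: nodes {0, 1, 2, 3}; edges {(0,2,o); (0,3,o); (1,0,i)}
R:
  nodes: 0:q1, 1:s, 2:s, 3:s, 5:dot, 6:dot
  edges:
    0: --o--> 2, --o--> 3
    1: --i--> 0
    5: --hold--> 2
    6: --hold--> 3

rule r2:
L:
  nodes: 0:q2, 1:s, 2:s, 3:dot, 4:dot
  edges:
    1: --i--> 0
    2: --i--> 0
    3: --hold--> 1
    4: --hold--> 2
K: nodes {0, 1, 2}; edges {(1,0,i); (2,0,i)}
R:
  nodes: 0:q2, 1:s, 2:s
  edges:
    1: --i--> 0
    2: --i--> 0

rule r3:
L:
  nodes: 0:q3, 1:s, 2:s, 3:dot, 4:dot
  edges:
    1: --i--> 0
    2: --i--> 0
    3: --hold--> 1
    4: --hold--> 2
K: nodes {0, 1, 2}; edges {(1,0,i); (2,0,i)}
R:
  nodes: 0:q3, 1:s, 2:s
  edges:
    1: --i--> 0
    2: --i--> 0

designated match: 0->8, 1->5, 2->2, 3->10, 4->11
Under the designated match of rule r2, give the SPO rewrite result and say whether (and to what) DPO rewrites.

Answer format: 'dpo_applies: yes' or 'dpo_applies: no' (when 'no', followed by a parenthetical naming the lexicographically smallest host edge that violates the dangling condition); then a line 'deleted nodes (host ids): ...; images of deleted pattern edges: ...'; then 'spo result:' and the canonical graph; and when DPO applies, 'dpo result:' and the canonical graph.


dpo_applies: yes
deleted nodes (host ids): 10, 11; images of deleted pattern edges: (10,5,hold); (11,2,hold)
spo result:
nodes: 0:s, 1:s, 2:s, 3:s, 5:s, 7:q1, 8:q2, 9:q3, 13:dot
edges: (0,9,i); (2,8,i); (3,7,i); (5,8,i); (5,9,i); (7,1,o); (7,2,o); (13,2,hold)
dpo result:
nodes: 0:s, 1:s, 2:s, 3:s, 5:s, 7:q1, 8:q2, 9:q3, 13:dot
edges: (0,9,i); (2,8,i); (3,7,i); (5,8,i); (5,9,i); (7,1,o); (7,2,o); (13,2,hold)


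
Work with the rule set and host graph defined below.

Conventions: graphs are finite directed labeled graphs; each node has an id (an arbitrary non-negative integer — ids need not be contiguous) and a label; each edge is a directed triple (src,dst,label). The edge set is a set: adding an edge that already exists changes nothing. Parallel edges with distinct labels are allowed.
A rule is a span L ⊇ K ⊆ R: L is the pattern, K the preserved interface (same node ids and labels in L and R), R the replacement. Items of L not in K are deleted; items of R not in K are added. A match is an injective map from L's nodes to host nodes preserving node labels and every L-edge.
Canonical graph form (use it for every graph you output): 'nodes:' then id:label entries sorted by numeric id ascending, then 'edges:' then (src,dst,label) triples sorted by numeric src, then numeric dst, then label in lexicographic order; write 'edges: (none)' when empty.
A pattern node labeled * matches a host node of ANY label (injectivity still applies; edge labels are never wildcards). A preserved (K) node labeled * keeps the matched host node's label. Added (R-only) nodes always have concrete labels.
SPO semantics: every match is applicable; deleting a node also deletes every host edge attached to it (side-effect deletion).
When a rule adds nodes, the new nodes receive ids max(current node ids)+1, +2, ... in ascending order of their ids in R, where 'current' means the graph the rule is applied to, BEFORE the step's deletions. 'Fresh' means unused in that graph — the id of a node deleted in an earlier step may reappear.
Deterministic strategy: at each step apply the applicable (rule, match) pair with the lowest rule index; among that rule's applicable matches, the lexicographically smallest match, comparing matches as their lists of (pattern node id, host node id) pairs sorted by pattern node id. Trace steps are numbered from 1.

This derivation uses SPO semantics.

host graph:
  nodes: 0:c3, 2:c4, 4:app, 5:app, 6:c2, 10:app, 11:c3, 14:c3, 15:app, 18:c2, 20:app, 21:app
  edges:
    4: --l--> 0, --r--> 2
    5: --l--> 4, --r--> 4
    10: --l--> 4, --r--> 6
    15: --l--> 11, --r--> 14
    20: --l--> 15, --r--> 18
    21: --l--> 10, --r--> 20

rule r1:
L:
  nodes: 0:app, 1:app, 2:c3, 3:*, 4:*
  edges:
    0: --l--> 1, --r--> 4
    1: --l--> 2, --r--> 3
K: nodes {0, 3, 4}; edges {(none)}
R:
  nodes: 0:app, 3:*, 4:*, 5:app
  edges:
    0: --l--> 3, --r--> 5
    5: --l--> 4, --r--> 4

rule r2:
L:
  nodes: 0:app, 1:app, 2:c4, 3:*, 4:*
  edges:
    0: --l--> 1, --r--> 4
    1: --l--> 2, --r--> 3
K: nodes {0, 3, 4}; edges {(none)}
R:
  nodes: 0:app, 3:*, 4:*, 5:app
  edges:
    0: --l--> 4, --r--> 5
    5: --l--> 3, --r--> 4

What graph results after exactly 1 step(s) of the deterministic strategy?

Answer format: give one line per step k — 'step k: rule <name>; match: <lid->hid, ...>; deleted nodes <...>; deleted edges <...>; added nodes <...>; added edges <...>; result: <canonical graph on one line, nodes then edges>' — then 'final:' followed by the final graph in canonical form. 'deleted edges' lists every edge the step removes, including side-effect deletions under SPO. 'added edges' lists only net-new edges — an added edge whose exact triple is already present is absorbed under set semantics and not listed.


step 1: rule r1; match: 0->10, 1->4, 2->0, 3->2, 4->6; deleted nodes 0, 4; deleted edges (4,0,l); (4,2,r); (5,4,l); (5,4,r); (10,4,l); (10,6,r); added nodes 22; added edges (10,2,l); (10,22,r); (22,6,l); (22,6,r); result: nodes: 2:c4, 5:app, 6:c2, 10:app, 11:c3, 14:c3, 15:app, 18:c2, 20:app, 21:app, 22:app edges: (10,2,l); (10,22,r); (15,11,l); (15,14,r); (20,15,l); (20,18,r); (21,10,l); (21,20,r); (22,6,l); (22,6,r)
final:
nodes: 2:c4, 5:app, 6:c2, 10:app, 11:c3, 14:c3, 15:app, 18:c2, 20:app, 21:app, 22:app
edges: (10,2,l); (10,22,r); (15,11,l); (15,14,r); (20,15,l); (20,18,r); (21,10,l); (21,20,r); (22,6,l); (22,6,r)


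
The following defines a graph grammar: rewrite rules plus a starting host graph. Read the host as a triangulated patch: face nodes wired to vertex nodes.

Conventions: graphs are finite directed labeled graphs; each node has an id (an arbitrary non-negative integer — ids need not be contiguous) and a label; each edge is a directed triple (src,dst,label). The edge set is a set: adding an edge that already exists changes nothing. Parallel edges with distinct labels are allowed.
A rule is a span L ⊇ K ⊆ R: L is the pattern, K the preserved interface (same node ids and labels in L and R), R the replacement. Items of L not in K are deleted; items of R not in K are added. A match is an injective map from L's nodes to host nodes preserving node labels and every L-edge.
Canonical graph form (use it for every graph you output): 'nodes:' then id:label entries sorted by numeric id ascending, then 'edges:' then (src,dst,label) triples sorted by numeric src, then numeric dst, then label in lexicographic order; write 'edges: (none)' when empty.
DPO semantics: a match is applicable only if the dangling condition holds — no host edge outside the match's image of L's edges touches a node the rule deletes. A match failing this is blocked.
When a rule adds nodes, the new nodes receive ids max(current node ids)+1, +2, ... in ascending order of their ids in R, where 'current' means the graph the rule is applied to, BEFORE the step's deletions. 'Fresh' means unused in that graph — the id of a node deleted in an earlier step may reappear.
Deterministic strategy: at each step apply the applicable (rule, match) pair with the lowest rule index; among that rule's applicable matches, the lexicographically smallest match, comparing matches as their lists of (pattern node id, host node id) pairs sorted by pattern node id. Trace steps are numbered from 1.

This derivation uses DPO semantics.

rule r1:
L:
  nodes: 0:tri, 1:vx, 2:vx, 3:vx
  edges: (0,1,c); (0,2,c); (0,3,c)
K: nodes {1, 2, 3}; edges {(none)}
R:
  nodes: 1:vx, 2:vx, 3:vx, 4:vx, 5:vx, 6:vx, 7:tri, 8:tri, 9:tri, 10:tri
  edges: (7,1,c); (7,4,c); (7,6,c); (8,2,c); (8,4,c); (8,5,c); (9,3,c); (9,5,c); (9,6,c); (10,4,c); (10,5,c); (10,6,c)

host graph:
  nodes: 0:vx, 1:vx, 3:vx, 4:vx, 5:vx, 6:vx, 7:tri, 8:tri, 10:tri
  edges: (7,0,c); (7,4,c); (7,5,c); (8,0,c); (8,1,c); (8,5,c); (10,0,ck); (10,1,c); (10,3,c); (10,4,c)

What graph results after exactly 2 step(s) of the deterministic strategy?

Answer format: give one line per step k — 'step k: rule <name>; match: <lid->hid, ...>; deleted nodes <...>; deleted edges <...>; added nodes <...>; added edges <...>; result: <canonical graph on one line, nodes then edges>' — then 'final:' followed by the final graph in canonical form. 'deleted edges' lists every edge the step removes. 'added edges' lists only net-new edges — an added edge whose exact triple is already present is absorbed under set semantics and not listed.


step 1: rule r1; match: 0->7, 1->0, 2->4, 3->5; deleted nodes 7; deleted edges (7,0,c); (7,4,c); (7,5,c); added nodes 11, 12, 13, 14, 15, 16, 17; added edges (14,0,c); (14,11,c); (14,13,c); (15,4,c); (15,11,c); (15,12,c); (16,5,c); (16,12,c); (16,13,c); (17,11,c); (17,12,c); (17,13,c); result: nodes: 0:vx, 1:vx, 3:vx, 4:vx, 5:vx, 6:vx, 8:tri, 10:tri, 11:vx, 12:vx, 13:vx, 14:tri, 15:tri, 16:tri, 17:tri edges: (8,0,c); (8,1,c); (8,5,c); (10,0,ck); (10,1,c); (10,3,c); (10,4,c); (14,0,c); (14,11,c); (14,13,c); (15,4,c); (15,11,c); (15,12,c); (16,5,c); (16,12,c); (16,13,c); (17,11,c); (17,12,c); (17,13,c)
step 2: rule r1; match: 0->8, 1->0, 2->1, 3->5; deleted nodes 8; deleted edges (8,0,c); (8,1,c); (8,5,c); added nodes 18, 19, 20, 21, 22, 23, 24; added edges (21,0,c); (21,18,c); (21,20,c); (22,1,c); (22,18,c); (22,19,c); (23,5,c); (23,19,c); (23,20,c); (24,18,c); (24,19,c); (24,20,c); result: nodes: 0:vx, 1:vx, 3:vx, 4:vx, 5:vx, 6:vx, 10:tri, 11:vx, 12:vx, 13:vx, 14:tri, 15:tri, 16:tri, 17:tri, 18:vx, 19:vx, 20:vx, 21:tri, 22:tri, 23:tri, 24:tri edges: (10,0,ck); (10,1,c); (10,3,c); (10,4,c); (14,0,c); (14,11,c); (14,13,c); (15,4,c); (15,11,c); (15,12,c); (16,5,c); (16,12,c); (16,13,c); (17,11,c); (17,12,c); (17,13,c); (21,0,c); (21,18,c); (21,20,c); (22,1,c); (22,18,c); (22,19,c); (23,5,c); (23,19,c); (23,20,c); (24,18,c); (24,19,c); (24,20,c)
final:
nodes: 0:vx, 1:vx, 3:vx, 4:vx, 5:vx, 6:vx, 10:tri, 11:vx, 12:vx, 13:vx, 14:tri, 15:tri, 16:tri, 17:tri, 18:vx, 19:vx, 20:vx, 21:tri, 22:tri, 23:tri, 24:tri
edges: (10,0,ck); (10,1,c); (10,3,c); (10,4,c); (14,0,c); (14,11,c); (14,13,c); (15,4,c); (15,11,c); (15,12,c); (16,5,c); (16,12,c); (16,13,c); (17,11,c); (17,12,c); (17,13,c); (21,0,c); (21,18,c); (21,20,c); (22,1,c); (22,18,c); (22,19,c); (23,5,c); (23,19,c); (23,20,c); (24,18,c); (24,19,c); (24,20,c)
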